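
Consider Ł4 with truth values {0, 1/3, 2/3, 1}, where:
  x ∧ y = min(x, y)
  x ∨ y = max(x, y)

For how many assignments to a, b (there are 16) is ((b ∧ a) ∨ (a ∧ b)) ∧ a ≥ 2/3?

4

a = 0, b = 0 ↦ 0  <
a = 0, b = 1/3 ↦ 0  <
a = 0, b = 2/3 ↦ 0  <
a = 0, b = 1 ↦ 0  <
a = 1/3, b = 0 ↦ 0  <
a = 1/3, b = 1/3 ↦ 1/3  <
a = 1/3, b = 2/3 ↦ 1/3  <
a = 1/3, b = 1 ↦ 1/3  <
a = 2/3, b = 0 ↦ 0  <
a = 2/3, b = 1/3 ↦ 1/3  <
a = 2/3, b = 2/3 ↦ 2/3  ≥
a = 2/3, b = 1 ↦ 2/3  ≥
a = 1, b = 0 ↦ 0  <
a = 1, b = 1/3 ↦ 1/3  <
a = 1, b = 2/3 ↦ 2/3  ≥
a = 1, b = 1 ↦ 1  ≥
So 4 of the 16 assignments meet the threshold.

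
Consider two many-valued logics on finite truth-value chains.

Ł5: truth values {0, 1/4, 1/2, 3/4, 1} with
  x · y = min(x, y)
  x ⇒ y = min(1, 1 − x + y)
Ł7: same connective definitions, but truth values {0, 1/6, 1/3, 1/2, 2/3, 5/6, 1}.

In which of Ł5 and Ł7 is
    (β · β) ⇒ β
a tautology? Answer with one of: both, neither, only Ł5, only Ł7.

both

In Ł5: every assignment gives 1 — tautology.
In Ł7: every assignment gives 1 — tautology.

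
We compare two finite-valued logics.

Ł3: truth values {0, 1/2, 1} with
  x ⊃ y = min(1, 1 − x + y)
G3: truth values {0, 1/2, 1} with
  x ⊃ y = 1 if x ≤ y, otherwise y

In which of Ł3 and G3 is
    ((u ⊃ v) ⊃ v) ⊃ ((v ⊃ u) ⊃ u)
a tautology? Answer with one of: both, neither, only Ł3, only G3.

only Ł3

In Ł3: every assignment gives 1 — tautology.
In G3: at u = 1/2, v = 0 the value is 1/2 — not a tautology.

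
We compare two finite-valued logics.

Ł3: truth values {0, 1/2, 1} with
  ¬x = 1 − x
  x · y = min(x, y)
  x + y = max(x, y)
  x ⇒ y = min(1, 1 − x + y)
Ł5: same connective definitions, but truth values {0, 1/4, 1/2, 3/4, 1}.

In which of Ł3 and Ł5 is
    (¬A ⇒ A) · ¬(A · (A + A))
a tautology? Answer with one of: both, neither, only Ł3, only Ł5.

neither

In Ł3: at A = 0 the value is 0 — not a tautology.
In Ł5: at A = 0 the value is 0 — not a tautology.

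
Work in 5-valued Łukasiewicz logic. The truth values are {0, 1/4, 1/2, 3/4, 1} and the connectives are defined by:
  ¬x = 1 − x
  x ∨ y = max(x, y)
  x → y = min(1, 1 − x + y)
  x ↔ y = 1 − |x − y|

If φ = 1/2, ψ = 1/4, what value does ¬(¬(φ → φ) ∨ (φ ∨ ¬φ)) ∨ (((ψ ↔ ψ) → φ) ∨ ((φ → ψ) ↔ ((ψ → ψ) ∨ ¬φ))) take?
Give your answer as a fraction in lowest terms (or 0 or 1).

3/4

φ → φ = 1/2 → 1/2 = 1
¬(φ → φ) = ¬1 = 0
¬φ = ¬1/2 = 1/2
φ ∨ ¬φ = 1/2 ∨ 1/2 = 1/2
¬(φ → φ) ∨ (φ ∨ ¬φ) = 0 ∨ 1/2 = 1/2
¬(¬(φ → φ) ∨ (φ ∨ ¬φ)) = ¬1/2 = 1/2
ψ ↔ ψ = 1/4 ↔ 1/4 = 1
(ψ ↔ ψ) → φ = 1 → 1/2 = 1/2
φ → ψ = 1/2 → 1/4 = 3/4
ψ → ψ = 1/4 → 1/4 = 1
¬φ = ¬1/2 = 1/2
(ψ → ψ) ∨ ¬φ = 1 ∨ 1/2 = 1
(φ → ψ) ↔ ((ψ → ψ) ∨ ¬φ) = 3/4 ↔ 1 = 3/4
((ψ ↔ ψ) → φ) ∨ ((φ → ψ) ↔ ((ψ → ψ) ∨ ¬φ)) = 1/2 ∨ 3/4 = 3/4
¬(¬(φ → φ) ∨ (φ ∨ ¬φ)) ∨ (((ψ ↔ ψ) → φ) ∨ ((φ → ψ) ↔ ((ψ → ψ) ∨ ¬φ))) = 1/2 ∨ 3/4 = 3/4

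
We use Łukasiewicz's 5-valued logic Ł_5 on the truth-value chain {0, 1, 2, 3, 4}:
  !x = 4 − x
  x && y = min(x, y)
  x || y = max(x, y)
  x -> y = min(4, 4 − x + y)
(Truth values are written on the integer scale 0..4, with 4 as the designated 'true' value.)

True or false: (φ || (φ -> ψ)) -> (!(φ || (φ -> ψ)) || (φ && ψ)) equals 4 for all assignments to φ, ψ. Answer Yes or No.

Counterexample: take φ = 0, ψ = 0.
φ -> ψ = 0 -> 0 = 4
φ || (φ -> ψ) = 0 || 4 = 4
φ -> ψ = 0 -> 0 = 4
φ || (φ -> ψ) = 0 || 4 = 4
!(φ || (φ -> ψ)) = !4 = 0
φ && ψ = 0 && 0 = 0
!(φ || (φ -> ψ)) || (φ && ψ) = 0 || 0 = 0
(φ || (φ -> ψ)) -> (!(φ || (φ -> ψ)) || (φ && ψ)) = 4 -> 0 = 0
This gives 0 ≠ 4.

No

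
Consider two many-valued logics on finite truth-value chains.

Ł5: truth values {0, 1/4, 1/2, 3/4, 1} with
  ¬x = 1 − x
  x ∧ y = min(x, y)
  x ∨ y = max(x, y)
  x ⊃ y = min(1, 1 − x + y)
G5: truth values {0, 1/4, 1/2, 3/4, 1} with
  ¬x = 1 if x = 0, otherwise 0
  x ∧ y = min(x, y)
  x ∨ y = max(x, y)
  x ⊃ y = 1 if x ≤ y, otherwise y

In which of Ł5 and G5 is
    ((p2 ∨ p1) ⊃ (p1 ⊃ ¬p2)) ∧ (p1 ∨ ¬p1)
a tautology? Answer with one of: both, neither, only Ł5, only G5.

In Ł5: at p1 = 1/4, p2 = 0 the value is 3/4 — not a tautology.
In G5: at p1 = 1/4, p2 = 0 the value is 1/4 — not a tautology.

neither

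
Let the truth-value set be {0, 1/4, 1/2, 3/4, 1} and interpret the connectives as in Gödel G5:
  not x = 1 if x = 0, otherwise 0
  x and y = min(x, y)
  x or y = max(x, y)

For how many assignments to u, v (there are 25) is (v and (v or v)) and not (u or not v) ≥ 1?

value 1: 1 assignment (counts)
value 3/4: 1 assignment
value 1/2: 1 assignment
value 1/4: 1 assignment
value 0: 21 assignments
So 1 of the 25 assignments meets the threshold.

1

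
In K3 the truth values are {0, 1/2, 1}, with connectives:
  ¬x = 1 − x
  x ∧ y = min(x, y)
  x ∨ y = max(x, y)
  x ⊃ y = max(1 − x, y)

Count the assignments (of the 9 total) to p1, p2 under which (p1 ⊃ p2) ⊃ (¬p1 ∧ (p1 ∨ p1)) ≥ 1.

p1 = 0, p2 = 0 ↦ 0  <
p1 = 0, p2 = 1/2 ↦ 0  <
p1 = 0, p2 = 1 ↦ 0  <
p1 = 1/2, p2 = 0 ↦ 1/2  <
p1 = 1/2, p2 = 1/2 ↦ 1/2  <
p1 = 1/2, p2 = 1 ↦ 1/2  <
p1 = 1, p2 = 0 ↦ 1  ≥
p1 = 1, p2 = 1/2 ↦ 1/2  <
p1 = 1, p2 = 1 ↦ 0  <
So 1 of the 9 assignments meets the threshold.

1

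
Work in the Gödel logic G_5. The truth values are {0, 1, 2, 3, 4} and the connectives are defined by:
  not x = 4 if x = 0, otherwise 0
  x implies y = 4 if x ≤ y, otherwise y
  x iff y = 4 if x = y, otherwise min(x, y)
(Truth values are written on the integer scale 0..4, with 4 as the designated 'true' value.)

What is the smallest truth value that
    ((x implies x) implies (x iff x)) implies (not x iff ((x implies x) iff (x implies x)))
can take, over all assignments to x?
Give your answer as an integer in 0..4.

Take x = 1:
x implies x = 1 implies 1 = 4
x iff x = 1 iff 1 = 4
(x implies x) implies (x iff x) = 4 implies 4 = 4
not x = not 1 = 0
x implies x = 1 implies 1 = 4
x implies x = 1 implies 1 = 4
(x implies x) iff (x implies x) = 4 iff 4 = 4
not x iff ((x implies x) iff (x implies x)) = 0 iff 4 = 0
((x implies x) implies (x iff x)) implies (not x iff ((x implies x) iff (x implies x))) = 4 implies 0 = 0
No assignment yields a value below 0, so this is the minimum.

0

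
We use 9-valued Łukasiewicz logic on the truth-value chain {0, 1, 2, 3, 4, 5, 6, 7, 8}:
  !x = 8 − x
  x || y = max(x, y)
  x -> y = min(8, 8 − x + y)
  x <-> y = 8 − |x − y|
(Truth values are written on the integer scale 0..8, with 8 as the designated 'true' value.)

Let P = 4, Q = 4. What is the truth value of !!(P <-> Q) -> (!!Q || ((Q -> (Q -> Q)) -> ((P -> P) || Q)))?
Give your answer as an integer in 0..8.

P <-> Q = 4 <-> 4 = 8
!(P <-> Q) = !8 = 0
!!(P <-> Q) = !0 = 8
!Q = !4 = 4
!!Q = !4 = 4
Q -> Q = 4 -> 4 = 8
Q -> (Q -> Q) = 4 -> 8 = 8
P -> P = 4 -> 4 = 8
(P -> P) || Q = 8 || 4 = 8
(Q -> (Q -> Q)) -> ((P -> P) || Q) = 8 -> 8 = 8
!!Q || ((Q -> (Q -> Q)) -> ((P -> P) || Q)) = 4 || 8 = 8
!!(P <-> Q) -> (!!Q || ((Q -> (Q -> Q)) -> ((P -> P) || Q))) = 8 -> 8 = 8

8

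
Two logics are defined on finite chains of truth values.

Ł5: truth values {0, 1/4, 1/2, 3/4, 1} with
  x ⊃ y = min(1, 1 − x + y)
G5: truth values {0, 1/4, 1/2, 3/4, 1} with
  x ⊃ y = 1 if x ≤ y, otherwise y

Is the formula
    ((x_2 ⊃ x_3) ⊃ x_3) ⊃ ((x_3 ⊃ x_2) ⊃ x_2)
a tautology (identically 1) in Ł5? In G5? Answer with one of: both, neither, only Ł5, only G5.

only Ł5

In Ł5: every assignment gives 1 — tautology.
In G5: at x_2 = 1/4, x_3 = 0 the value is 1/4 — not a tautology.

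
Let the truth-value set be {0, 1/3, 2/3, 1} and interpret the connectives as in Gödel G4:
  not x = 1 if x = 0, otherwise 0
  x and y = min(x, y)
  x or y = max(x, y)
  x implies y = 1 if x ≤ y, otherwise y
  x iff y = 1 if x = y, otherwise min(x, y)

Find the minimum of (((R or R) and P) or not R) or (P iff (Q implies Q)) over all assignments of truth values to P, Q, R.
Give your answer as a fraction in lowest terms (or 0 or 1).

0

Take P = 0, Q = 0, R = 1/3:
R or R = 1/3 or 1/3 = 1/3
(R or R) and P = 1/3 and 0 = 0
not R = not 1/3 = 0
((R or R) and P) or not R = 0 or 0 = 0
Q implies Q = 0 implies 0 = 1
P iff (Q implies Q) = 0 iff 1 = 0
(((R or R) and P) or not R) or (P iff (Q implies Q)) = 0 or 0 = 0
No assignment yields a value below 0, so this is the minimum.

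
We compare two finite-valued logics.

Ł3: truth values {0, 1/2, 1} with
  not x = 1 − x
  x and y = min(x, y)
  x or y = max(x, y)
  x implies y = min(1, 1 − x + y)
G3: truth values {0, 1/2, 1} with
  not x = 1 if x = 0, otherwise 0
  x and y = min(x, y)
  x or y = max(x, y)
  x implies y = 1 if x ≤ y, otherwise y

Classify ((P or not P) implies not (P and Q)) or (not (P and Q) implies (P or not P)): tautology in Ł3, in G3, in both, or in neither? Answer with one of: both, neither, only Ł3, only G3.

both

In Ł3: every assignment gives 1 — tautology.
In G3: every assignment gives 1 — tautology.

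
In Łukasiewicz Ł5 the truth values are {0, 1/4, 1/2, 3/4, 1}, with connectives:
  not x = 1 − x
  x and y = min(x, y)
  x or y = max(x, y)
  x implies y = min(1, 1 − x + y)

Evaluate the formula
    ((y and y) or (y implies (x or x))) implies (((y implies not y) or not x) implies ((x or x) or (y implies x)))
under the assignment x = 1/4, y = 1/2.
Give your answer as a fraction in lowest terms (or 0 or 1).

y and y = 1/2 and 1/2 = 1/2
x or x = 1/4 or 1/4 = 1/4
y implies (x or x) = 1/2 implies 1/4 = 3/4
(y and y) or (y implies (x or x)) = 1/2 or 3/4 = 3/4
not y = not 1/2 = 1/2
y implies not y = 1/2 implies 1/2 = 1
not x = not 1/4 = 3/4
(y implies not y) or not x = 1 or 3/4 = 1
x or x = 1/4 or 1/4 = 1/4
y implies x = 1/2 implies 1/4 = 3/4
(x or x) or (y implies x) = 1/4 or 3/4 = 3/4
((y implies not y) or not x) implies ((x or x) or (y implies x)) = 1 implies 3/4 = 3/4
((y and y) or (y implies (x or x))) implies (((y implies not y) or not x) implies ((x or x) or (y implies x))) = 3/4 implies 3/4 = 1

1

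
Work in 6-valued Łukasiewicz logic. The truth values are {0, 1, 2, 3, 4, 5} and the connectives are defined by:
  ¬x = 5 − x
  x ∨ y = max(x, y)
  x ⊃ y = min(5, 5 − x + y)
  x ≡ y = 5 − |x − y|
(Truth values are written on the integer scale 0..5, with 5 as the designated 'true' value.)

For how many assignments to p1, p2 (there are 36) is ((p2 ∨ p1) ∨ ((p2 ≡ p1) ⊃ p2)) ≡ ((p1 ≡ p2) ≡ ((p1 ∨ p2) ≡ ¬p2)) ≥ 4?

20

value 5: 6 assignments (counts)
value 4: 14 assignments (counts)
value 3: 10 assignments
value 2: 3 assignments
value 1: 1 assignment
value 0: 2 assignments
So 20 of the 36 assignments meet the threshold.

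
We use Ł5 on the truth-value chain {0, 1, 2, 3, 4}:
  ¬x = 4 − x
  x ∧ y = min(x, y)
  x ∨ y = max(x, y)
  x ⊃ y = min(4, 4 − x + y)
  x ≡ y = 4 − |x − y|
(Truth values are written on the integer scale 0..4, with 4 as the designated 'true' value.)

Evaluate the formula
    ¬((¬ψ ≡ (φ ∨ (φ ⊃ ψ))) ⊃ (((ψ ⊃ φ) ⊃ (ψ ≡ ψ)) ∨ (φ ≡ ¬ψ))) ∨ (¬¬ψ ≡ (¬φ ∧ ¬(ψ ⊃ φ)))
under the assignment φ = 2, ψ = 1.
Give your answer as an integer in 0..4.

¬ψ = ¬1 = 3
φ ⊃ ψ = 2 ⊃ 1 = 3
φ ∨ (φ ⊃ ψ) = 2 ∨ 3 = 3
¬ψ ≡ (φ ∨ (φ ⊃ ψ)) = 3 ≡ 3 = 4
ψ ⊃ φ = 1 ⊃ 2 = 4
ψ ≡ ψ = 1 ≡ 1 = 4
(ψ ⊃ φ) ⊃ (ψ ≡ ψ) = 4 ⊃ 4 = 4
¬ψ = ¬1 = 3
φ ≡ ¬ψ = 2 ≡ 3 = 3
((ψ ⊃ φ) ⊃ (ψ ≡ ψ)) ∨ (φ ≡ ¬ψ) = 4 ∨ 3 = 4
(¬ψ ≡ (φ ∨ (φ ⊃ ψ))) ⊃ (((ψ ⊃ φ) ⊃ (ψ ≡ ψ)) ∨ (φ ≡ ¬ψ)) = 4 ⊃ 4 = 4
¬((¬ψ ≡ (φ ∨ (φ ⊃ ψ))) ⊃ (((ψ ⊃ φ) ⊃ (ψ ≡ ψ)) ∨ (φ ≡ ¬ψ))) = ¬4 = 0
¬ψ = ¬1 = 3
¬¬ψ = ¬3 = 1
¬φ = ¬2 = 2
ψ ⊃ φ = 1 ⊃ 2 = 4
¬(ψ ⊃ φ) = ¬4 = 0
¬φ ∧ ¬(ψ ⊃ φ) = 2 ∧ 0 = 0
¬¬ψ ≡ (¬φ ∧ ¬(ψ ⊃ φ)) = 1 ≡ 0 = 3
¬((¬ψ ≡ (φ ∨ (φ ⊃ ψ))) ⊃ (((ψ ⊃ φ) ⊃ (ψ ≡ ψ)) ∨ (φ ≡ ¬ψ))) ∨ (¬¬ψ ≡ (¬φ ∧ ¬(ψ ⊃ φ))) = 0 ∨ 3 = 3

3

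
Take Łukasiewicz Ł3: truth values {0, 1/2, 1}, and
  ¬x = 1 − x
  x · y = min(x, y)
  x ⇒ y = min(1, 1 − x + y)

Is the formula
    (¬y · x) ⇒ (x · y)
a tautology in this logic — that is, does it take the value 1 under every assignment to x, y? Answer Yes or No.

Counterexample: take x = 1/2, y = 0.
¬y = ¬0 = 1
¬y · x = 1 · 1/2 = 1/2
x · y = 1/2 · 0 = 0
(¬y · x) ⇒ (x · y) = 1/2 ⇒ 0 = 1/2
This gives 1/2 ≠ 1.

No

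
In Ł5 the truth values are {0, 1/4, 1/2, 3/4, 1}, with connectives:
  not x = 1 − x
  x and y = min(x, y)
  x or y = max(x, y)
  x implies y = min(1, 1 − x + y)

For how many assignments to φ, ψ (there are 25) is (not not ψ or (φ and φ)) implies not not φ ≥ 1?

value 1: 15 assignments (counts)
value 3/4: 4 assignments
value 1/2: 3 assignments
value 1/4: 2 assignments
value 0: 1 assignment
So 15 of the 25 assignments meet the threshold.

15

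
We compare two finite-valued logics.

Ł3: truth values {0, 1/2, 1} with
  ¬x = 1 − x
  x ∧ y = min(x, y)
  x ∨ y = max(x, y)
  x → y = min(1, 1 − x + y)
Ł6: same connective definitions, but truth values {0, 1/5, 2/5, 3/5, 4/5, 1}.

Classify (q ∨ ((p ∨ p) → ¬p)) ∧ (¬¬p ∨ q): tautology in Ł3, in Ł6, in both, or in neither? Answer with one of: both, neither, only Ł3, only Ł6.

neither

In Ł3: at p = 0, q = 0 the value is 0 — not a tautology.
In Ł6: at p = 0, q = 0 the value is 0 — not a tautology.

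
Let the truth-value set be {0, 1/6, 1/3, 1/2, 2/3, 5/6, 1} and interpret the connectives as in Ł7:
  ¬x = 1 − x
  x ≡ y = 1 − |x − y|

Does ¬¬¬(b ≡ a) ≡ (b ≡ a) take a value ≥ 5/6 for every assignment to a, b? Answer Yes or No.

Counterexample: take a = 0, b = 0.
b ≡ a = 0 ≡ 0 = 1
¬(b ≡ a) = ¬1 = 0
¬¬(b ≡ a) = ¬0 = 1
¬¬¬(b ≡ a) = ¬1 = 0
b ≡ a = 0 ≡ 0 = 1
¬¬¬(b ≡ a) ≡ (b ≡ a) = 0 ≡ 1 = 0
This gives 0, which is below 5/6.

No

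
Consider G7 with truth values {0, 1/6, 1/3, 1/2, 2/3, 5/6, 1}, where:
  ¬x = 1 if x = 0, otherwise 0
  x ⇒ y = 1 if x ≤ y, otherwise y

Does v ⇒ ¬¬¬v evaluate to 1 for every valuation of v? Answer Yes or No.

Counterexample: take v = 1/6.
¬v = ¬1/6 = 0
¬¬v = ¬0 = 1
¬¬¬v = ¬1 = 0
v ⇒ ¬¬¬v = 1/6 ⇒ 0 = 0
This gives 0 ≠ 1.

No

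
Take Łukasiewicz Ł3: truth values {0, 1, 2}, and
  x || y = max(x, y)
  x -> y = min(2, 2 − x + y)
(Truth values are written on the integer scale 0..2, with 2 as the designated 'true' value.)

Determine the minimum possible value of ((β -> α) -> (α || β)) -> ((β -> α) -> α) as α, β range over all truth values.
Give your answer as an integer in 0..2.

Take α = 0, β = 1:
β -> α = 1 -> 0 = 1
α || β = 0 || 1 = 1
(β -> α) -> (α || β) = 1 -> 1 = 2
β -> α = 1 -> 0 = 1
(β -> α) -> α = 1 -> 0 = 1
((β -> α) -> (α || β)) -> ((β -> α) -> α) = 2 -> 1 = 1
No assignment yields a value below 1, so this is the minimum.

1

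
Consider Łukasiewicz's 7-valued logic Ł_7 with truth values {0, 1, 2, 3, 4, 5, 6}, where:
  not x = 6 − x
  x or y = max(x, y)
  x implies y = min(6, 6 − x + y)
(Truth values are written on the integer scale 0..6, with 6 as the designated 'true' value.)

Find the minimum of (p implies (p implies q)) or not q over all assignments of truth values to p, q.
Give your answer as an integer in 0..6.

3

Take p = 6, q = 3:
p implies q = 6 implies 3 = 3
p implies (p implies q) = 6 implies 3 = 3
not q = not 3 = 3
(p implies (p implies q)) or not q = 3 or 3 = 3
No assignment yields a value below 3, so this is the minimum.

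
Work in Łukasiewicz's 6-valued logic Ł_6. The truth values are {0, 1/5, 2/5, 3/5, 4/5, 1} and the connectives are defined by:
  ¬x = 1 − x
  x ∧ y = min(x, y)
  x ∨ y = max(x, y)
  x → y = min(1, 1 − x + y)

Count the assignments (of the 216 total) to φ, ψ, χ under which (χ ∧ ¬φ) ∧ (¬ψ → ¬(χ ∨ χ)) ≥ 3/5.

value 1: 1 assignment (counts)
value 4/5: 9 assignments (counts)
value 3/5: 26 assignments (counts)
value 2/5: 48 assignments
value 1/5: 61 assignments
value 0: 71 assignments
So 36 of the 216 assignments meet the threshold.

36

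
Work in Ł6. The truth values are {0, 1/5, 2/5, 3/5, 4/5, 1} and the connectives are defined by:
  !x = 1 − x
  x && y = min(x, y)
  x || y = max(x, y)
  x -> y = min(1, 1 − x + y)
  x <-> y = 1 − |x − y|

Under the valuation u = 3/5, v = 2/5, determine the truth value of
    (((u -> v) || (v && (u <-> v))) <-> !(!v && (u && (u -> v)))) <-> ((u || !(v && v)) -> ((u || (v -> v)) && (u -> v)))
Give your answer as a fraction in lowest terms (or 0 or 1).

3/5

u -> v = 3/5 -> 2/5 = 4/5
u <-> v = 3/5 <-> 2/5 = 4/5
v && (u <-> v) = 2/5 && 4/5 = 2/5
(u -> v) || (v && (u <-> v)) = 4/5 || 2/5 = 4/5
!v = !2/5 = 3/5
u -> v = 3/5 -> 2/5 = 4/5
u && (u -> v) = 3/5 && 4/5 = 3/5
!v && (u && (u -> v)) = 3/5 && 3/5 = 3/5
!(!v && (u && (u -> v))) = !3/5 = 2/5
((u -> v) || (v && (u <-> v))) <-> !(!v && (u && (u -> v))) = 4/5 <-> 2/5 = 3/5
v && v = 2/5 && 2/5 = 2/5
!(v && v) = !2/5 = 3/5
u || !(v && v) = 3/5 || 3/5 = 3/5
v -> v = 2/5 -> 2/5 = 1
u || (v -> v) = 3/5 || 1 = 1
u -> v = 3/5 -> 2/5 = 4/5
(u || (v -> v)) && (u -> v) = 1 && 4/5 = 4/5
(u || !(v && v)) -> ((u || (v -> v)) && (u -> v)) = 3/5 -> 4/5 = 1
(((u -> v) || (v && (u <-> v))) <-> !(!v && (u && (u -> v)))) <-> ((u || !(v && v)) -> ((u || (v -> v)) && (u -> v))) = 3/5 <-> 1 = 3/5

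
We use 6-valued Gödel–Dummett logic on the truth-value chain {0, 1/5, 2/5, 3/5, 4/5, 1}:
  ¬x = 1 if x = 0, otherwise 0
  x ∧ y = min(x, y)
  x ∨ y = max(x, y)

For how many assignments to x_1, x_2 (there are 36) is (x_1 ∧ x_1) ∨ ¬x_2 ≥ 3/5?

value 1: 11 assignments (counts)
value 4/5: 5 assignments (counts)
value 3/5: 5 assignments (counts)
value 2/5: 5 assignments
value 1/5: 5 assignments
value 0: 5 assignments
So 21 of the 36 assignments meet the threshold.

21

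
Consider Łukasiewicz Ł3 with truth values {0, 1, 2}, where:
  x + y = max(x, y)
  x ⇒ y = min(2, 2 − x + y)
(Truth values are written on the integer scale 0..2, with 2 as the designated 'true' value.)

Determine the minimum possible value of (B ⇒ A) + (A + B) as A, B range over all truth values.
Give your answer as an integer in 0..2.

Take A = 0, B = 1:
B ⇒ A = 1 ⇒ 0 = 1
A + B = 0 + 1 = 1
(B ⇒ A) + (A + B) = 1 + 1 = 1
No assignment yields a value below 1, so this is the minimum.

1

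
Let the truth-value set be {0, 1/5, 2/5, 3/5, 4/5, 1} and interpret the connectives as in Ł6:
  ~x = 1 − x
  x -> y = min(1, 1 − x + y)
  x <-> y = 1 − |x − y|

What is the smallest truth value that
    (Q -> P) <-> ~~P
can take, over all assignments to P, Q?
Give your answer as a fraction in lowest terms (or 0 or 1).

Take P = 0, Q = 0:
Q -> P = 0 -> 0 = 1
~P = ~0 = 1
~~P = ~1 = 0
(Q -> P) <-> ~~P = 1 <-> 0 = 0
No assignment yields a value below 0, so this is the minimum.

0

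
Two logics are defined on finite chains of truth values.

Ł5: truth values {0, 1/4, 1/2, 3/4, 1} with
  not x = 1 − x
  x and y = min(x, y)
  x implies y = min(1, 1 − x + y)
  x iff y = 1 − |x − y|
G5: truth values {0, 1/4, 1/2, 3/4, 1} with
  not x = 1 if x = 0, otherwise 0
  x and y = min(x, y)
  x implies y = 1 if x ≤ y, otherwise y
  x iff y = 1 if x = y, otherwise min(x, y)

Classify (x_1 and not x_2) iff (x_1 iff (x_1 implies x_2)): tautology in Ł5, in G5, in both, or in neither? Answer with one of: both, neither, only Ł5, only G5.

neither

In Ł5: at x_1 = 1/4, x_2 = 0 the value is 3/4 — not a tautology.
In G5: at x_1 = 1/4, x_2 = 0 the value is 0 — not a tautology.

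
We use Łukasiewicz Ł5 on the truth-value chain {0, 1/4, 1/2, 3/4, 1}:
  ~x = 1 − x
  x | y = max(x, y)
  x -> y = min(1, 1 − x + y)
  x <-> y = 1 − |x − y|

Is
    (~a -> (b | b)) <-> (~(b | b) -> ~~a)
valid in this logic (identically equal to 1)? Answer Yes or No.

Yes

At a = 1/4, b = 1, for instance:
~a = ~1/4 = 3/4
b | b = 1 | 1 = 1
~a -> (b | b) = 3/4 -> 1 = 1
~(b | b) = ~1 = 0
~~a = ~3/4 = 1/4
~(b | b) -> ~~a = 0 -> 1/4 = 1
(~a -> (b | b)) <-> (~(b | b) -> ~~a) = 1 <-> 1 = 1
and checking the remaining 24 assignments likewise gives ≥ 1 in every case.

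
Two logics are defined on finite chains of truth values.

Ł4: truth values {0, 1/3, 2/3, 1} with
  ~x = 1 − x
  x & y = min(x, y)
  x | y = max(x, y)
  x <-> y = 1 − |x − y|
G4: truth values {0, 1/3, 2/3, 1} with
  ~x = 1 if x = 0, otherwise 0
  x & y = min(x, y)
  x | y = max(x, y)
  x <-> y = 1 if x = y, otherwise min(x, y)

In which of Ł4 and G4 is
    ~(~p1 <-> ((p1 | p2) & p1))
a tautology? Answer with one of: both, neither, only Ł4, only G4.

In Ł4: at p1 = 1/3, p2 = 0 the value is 1/3 — not a tautology.
In G4: every assignment gives 1 — tautology.

only G4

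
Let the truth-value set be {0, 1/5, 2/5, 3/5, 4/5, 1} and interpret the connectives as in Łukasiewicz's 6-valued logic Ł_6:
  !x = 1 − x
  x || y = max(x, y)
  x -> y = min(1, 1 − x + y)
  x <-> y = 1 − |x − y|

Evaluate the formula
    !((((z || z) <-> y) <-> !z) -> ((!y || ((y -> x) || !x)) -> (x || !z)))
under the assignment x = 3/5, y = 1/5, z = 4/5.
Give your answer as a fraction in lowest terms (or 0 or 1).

1/5

z || z = 4/5 || 4/5 = 4/5
(z || z) <-> y = 4/5 <-> 1/5 = 2/5
!z = !4/5 = 1/5
((z || z) <-> y) <-> !z = 2/5 <-> 1/5 = 4/5
!y = !1/5 = 4/5
y -> x = 1/5 -> 3/5 = 1
!x = !3/5 = 2/5
(y -> x) || !x = 1 || 2/5 = 1
!y || ((y -> x) || !x) = 4/5 || 1 = 1
!z = !4/5 = 1/5
x || !z = 3/5 || 1/5 = 3/5
(!y || ((y -> x) || !x)) -> (x || !z) = 1 -> 3/5 = 3/5
(((z || z) <-> y) <-> !z) -> ((!y || ((y -> x) || !x)) -> (x || !z)) = 4/5 -> 3/5 = 4/5
!((((z || z) <-> y) <-> !z) -> ((!y || ((y -> x) || !x)) -> (x || !z))) = !4/5 = 1/5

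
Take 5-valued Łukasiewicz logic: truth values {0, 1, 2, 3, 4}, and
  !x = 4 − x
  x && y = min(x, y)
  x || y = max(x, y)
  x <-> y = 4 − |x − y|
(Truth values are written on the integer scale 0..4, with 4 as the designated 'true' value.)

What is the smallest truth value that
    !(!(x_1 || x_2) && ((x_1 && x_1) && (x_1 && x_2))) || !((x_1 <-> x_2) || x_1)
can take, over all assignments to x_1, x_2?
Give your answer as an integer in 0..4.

2

Take x_1 = 2, x_2 = 2:
x_1 || x_2 = 2 || 2 = 2
!(x_1 || x_2) = !2 = 2
x_1 && x_1 = 2 && 2 = 2
x_1 && x_2 = 2 && 2 = 2
(x_1 && x_1) && (x_1 && x_2) = 2 && 2 = 2
!(x_1 || x_2) && ((x_1 && x_1) && (x_1 && x_2)) = 2 && 2 = 2
!(!(x_1 || x_2) && ((x_1 && x_1) && (x_1 && x_2))) = !2 = 2
x_1 <-> x_2 = 2 <-> 2 = 4
(x_1 <-> x_2) || x_1 = 4 || 2 = 4
!((x_1 <-> x_2) || x_1) = !4 = 0
!(!(x_1 || x_2) && ((x_1 && x_1) && (x_1 && x_2))) || !((x_1 <-> x_2) || x_1) = 2 || 0 = 2
No assignment yields a value below 2, so this is the minimum.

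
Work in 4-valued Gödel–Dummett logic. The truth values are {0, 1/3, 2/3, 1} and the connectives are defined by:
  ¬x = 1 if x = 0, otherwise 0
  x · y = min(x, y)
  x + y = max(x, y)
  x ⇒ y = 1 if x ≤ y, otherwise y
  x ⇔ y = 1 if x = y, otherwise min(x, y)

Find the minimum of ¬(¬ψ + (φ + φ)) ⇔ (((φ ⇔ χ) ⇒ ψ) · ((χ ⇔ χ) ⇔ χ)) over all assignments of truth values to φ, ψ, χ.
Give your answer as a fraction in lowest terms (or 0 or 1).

Take φ = 0, ψ = 0, χ = 1/3:
¬ψ = ¬0 = 1
φ + φ = 0 + 0 = 0
¬ψ + (φ + φ) = 1 + 0 = 1
¬(¬ψ + (φ + φ)) = ¬1 = 0
φ ⇔ χ = 0 ⇔ 1/3 = 0
(φ ⇔ χ) ⇒ ψ = 0 ⇒ 0 = 1
χ ⇔ χ = 1/3 ⇔ 1/3 = 1
(χ ⇔ χ) ⇔ χ = 1 ⇔ 1/3 = 1/3
((φ ⇔ χ) ⇒ ψ) · ((χ ⇔ χ) ⇔ χ) = 1 · 1/3 = 1/3
¬(¬ψ + (φ + φ)) ⇔ (((φ ⇔ χ) ⇒ ψ) · ((χ ⇔ χ) ⇔ χ)) = 0 ⇔ 1/3 = 0
No assignment yields a value below 0, so this is the minimum.

0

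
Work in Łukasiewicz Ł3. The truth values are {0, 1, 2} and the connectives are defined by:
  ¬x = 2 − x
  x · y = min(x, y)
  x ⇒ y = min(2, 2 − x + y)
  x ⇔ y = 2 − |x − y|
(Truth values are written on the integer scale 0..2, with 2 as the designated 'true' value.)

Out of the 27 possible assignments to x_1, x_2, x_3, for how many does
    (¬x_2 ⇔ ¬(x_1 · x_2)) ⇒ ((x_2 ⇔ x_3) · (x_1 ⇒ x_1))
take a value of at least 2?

14

value 2: 14 assignments (counts)
value 1: 9 assignments
value 0: 4 assignments
So 14 of the 27 assignments meet the threshold.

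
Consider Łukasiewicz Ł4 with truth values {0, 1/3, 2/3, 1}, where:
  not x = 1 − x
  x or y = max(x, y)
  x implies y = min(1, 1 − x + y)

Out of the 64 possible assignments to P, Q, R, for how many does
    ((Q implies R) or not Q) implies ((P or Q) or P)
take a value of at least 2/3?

value 1: 35 assignments (counts)
value 2/3: 15 assignments (counts)
value 1/3: 10 assignments
value 0: 4 assignments
So 50 of the 64 assignments meet the threshold.

50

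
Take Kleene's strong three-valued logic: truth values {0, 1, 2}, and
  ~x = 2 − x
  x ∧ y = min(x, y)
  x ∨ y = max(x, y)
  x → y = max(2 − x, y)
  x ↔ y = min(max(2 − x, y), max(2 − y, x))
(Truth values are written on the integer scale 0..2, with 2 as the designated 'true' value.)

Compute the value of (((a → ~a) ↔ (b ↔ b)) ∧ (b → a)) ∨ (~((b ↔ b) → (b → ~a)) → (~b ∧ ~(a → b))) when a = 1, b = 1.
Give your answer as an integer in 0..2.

~a = ~1 = 1
a → ~a = 1 → 1 = 1
b ↔ b = 1 ↔ 1 = 1
(a → ~a) ↔ (b ↔ b) = 1 ↔ 1 = 1
b → a = 1 → 1 = 1
((a → ~a) ↔ (b ↔ b)) ∧ (b → a) = 1 ∧ 1 = 1
b ↔ b = 1 ↔ 1 = 1
~a = ~1 = 1
b → ~a = 1 → 1 = 1
(b ↔ b) → (b → ~a) = 1 → 1 = 1
~((b ↔ b) → (b → ~a)) = ~1 = 1
~b = ~1 = 1
a → b = 1 → 1 = 1
~(a → b) = ~1 = 1
~b ∧ ~(a → b) = 1 ∧ 1 = 1
~((b ↔ b) → (b → ~a)) → (~b ∧ ~(a → b)) = 1 → 1 = 1
(((a → ~a) ↔ (b ↔ b)) ∧ (b → a)) ∨ (~((b ↔ b) → (b → ~a)) → (~b ∧ ~(a → b))) = 1 ∨ 1 = 1

1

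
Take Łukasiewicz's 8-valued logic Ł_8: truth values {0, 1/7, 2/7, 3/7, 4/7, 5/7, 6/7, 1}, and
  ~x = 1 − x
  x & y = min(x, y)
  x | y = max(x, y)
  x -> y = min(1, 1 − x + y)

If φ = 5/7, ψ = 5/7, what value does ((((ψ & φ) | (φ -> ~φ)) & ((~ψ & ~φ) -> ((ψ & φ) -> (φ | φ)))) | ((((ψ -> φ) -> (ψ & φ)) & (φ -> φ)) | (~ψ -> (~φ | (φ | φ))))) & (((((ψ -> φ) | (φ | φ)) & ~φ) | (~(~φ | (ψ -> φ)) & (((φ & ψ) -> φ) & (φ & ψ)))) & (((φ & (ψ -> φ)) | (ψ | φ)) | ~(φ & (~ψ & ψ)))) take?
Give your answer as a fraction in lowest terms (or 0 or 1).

2/7

ψ & φ = 5/7 & 5/7 = 5/7
~φ = ~5/7 = 2/7
φ -> ~φ = 5/7 -> 2/7 = 4/7
(ψ & φ) | (φ -> ~φ) = 5/7 | 4/7 = 5/7
~ψ = ~5/7 = 2/7
~φ = ~5/7 = 2/7
~ψ & ~φ = 2/7 & 2/7 = 2/7
ψ & φ = 5/7 & 5/7 = 5/7
φ | φ = 5/7 | 5/7 = 5/7
(ψ & φ) -> (φ | φ) = 5/7 -> 5/7 = 1
(~ψ & ~φ) -> ((ψ & φ) -> (φ | φ)) = 2/7 -> 1 = 1
((ψ & φ) | (φ -> ~φ)) & ((~ψ & ~φ) -> ((ψ & φ) -> (φ | φ))) = 5/7 & 1 = 5/7
ψ -> φ = 5/7 -> 5/7 = 1
ψ & φ = 5/7 & 5/7 = 5/7
(ψ -> φ) -> (ψ & φ) = 1 -> 5/7 = 5/7
φ -> φ = 5/7 -> 5/7 = 1
((ψ -> φ) -> (ψ & φ)) & (φ -> φ) = 5/7 & 1 = 5/7
~ψ = ~5/7 = 2/7
~φ = ~5/7 = 2/7
φ | φ = 5/7 | 5/7 = 5/7
~φ | (φ | φ) = 2/7 | 5/7 = 5/7
~ψ -> (~φ | (φ | φ)) = 2/7 -> 5/7 = 1
(((ψ -> φ) -> (ψ & φ)) & (φ -> φ)) | (~ψ -> (~φ | (φ | φ))) = 5/7 | 1 = 1
(((ψ & φ) | (φ -> ~φ)) & ((~ψ & ~φ) -> ((ψ & φ) -> (φ | φ)))) | ((((ψ -> φ) -> (ψ & φ)) & (φ -> φ)) | (~ψ -> (~φ | (φ | φ)))) = 5/7 | 1 = 1
ψ -> φ = 5/7 -> 5/7 = 1
φ | φ = 5/7 | 5/7 = 5/7
(ψ -> φ) | (φ | φ) = 1 | 5/7 = 1
~φ = ~5/7 = 2/7
((ψ -> φ) | (φ | φ)) & ~φ = 1 & 2/7 = 2/7
~φ = ~5/7 = 2/7
ψ -> φ = 5/7 -> 5/7 = 1
~φ | (ψ -> φ) = 2/7 | 1 = 1
~(~φ | (ψ -> φ)) = ~1 = 0
φ & ψ = 5/7 & 5/7 = 5/7
(φ & ψ) -> φ = 5/7 -> 5/7 = 1
φ & ψ = 5/7 & 5/7 = 5/7
((φ & ψ) -> φ) & (φ & ψ) = 1 & 5/7 = 5/7
~(~φ | (ψ -> φ)) & (((φ & ψ) -> φ) & (φ & ψ)) = 0 & 5/7 = 0
(((ψ -> φ) | (φ | φ)) & ~φ) | (~(~φ | (ψ -> φ)) & (((φ & ψ) -> φ) & (φ & ψ))) = 2/7 | 0 = 2/7
ψ -> φ = 5/7 -> 5/7 = 1
φ & (ψ -> φ) = 5/7 & 1 = 5/7
ψ | φ = 5/7 | 5/7 = 5/7
(φ & (ψ -> φ)) | (ψ | φ) = 5/7 | 5/7 = 5/7
~ψ = ~5/7 = 2/7
~ψ & ψ = 2/7 & 5/7 = 2/7
φ & (~ψ & ψ) = 5/7 & 2/7 = 2/7
~(φ & (~ψ & ψ)) = ~2/7 = 5/7
((φ & (ψ -> φ)) | (ψ | φ)) | ~(φ & (~ψ & ψ)) = 5/7 | 5/7 = 5/7
((((ψ -> φ) | (φ | φ)) & ~φ) | (~(~φ | (ψ -> φ)) & (((φ & ψ) -> φ) & (φ & ψ)))) & (((φ & (ψ -> φ)) | (ψ | φ)) | ~(φ & (~ψ & ψ))) = 2/7 & 5/7 = 2/7
((((ψ & φ) | (φ -> ~φ)) & ((~ψ & ~φ) -> ((ψ & φ) -> (φ | φ)))) | ((((ψ -> φ) -> (ψ & φ)) & (φ -> φ)) | (~ψ -> (~φ | (φ | φ))))) & (((((ψ -> φ) | (φ | φ)) & ~φ) | (~(~φ | (ψ -> φ)) & (((φ & ψ) -> φ) & (φ & ψ)))) & (((φ & (ψ -> φ)) | (ψ | φ)) | ~(φ & (~ψ & ψ)))) = 1 & 2/7 = 2/7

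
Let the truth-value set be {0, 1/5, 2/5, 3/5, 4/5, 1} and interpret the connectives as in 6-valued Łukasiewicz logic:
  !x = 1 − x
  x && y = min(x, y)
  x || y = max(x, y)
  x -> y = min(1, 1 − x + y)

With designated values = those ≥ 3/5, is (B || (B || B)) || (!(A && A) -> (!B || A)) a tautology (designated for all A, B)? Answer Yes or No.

Yes

At A = 4/5, B = 4/5, for instance:
B || B = 4/5 || 4/5 = 4/5
B || (B || B) = 4/5 || 4/5 = 4/5
A && A = 4/5 && 4/5 = 4/5
!(A && A) = !4/5 = 1/5
!B = !4/5 = 1/5
!B || A = 1/5 || 4/5 = 4/5
!(A && A) -> (!B || A) = 1/5 -> 4/5 = 1
(B || (B || B)) || (!(A && A) -> (!B || A)) = 4/5 || 1 = 1
and checking the remaining 35 assignments likewise gives ≥ 3/5 in every case.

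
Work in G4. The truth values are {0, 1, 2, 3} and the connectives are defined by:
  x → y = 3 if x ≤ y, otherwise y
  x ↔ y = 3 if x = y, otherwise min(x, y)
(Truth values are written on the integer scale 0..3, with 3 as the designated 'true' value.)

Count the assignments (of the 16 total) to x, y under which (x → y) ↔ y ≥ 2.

x = 0, y = 0 ↦ 0  <
x = 0, y = 1 ↦ 1  <
x = 0, y = 2 ↦ 2  ≥
x = 0, y = 3 ↦ 3  ≥
x = 1, y = 0 ↦ 3  ≥
x = 1, y = 1 ↦ 1  <
x = 1, y = 2 ↦ 2  ≥
x = 1, y = 3 ↦ 3  ≥
x = 2, y = 0 ↦ 3  ≥
x = 2, y = 1 ↦ 3  ≥
x = 2, y = 2 ↦ 2  ≥
x = 2, y = 3 ↦ 3  ≥
x = 3, y = 0 ↦ 3  ≥
x = 3, y = 1 ↦ 3  ≥
x = 3, y = 2 ↦ 3  ≥
x = 3, y = 3 ↦ 3  ≥
So 13 of the 16 assignments meet the threshold.

13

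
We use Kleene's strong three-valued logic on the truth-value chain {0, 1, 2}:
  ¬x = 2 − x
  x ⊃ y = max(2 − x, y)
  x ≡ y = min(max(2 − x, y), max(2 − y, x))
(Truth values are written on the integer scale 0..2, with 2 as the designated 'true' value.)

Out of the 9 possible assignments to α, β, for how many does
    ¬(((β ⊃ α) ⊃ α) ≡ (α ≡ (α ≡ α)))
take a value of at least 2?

1

α = 0, β = 0 ↦ 0  <
α = 0, β = 1 ↦ 1  <
α = 0, β = 2 ↦ 2  ≥
α = 1, β = 0 ↦ 1  <
α = 1, β = 1 ↦ 1  <
α = 1, β = 2 ↦ 1  <
α = 2, β = 0 ↦ 0  <
α = 2, β = 1 ↦ 0  <
α = 2, β = 2 ↦ 0  <
So 1 of the 9 assignments meets the threshold.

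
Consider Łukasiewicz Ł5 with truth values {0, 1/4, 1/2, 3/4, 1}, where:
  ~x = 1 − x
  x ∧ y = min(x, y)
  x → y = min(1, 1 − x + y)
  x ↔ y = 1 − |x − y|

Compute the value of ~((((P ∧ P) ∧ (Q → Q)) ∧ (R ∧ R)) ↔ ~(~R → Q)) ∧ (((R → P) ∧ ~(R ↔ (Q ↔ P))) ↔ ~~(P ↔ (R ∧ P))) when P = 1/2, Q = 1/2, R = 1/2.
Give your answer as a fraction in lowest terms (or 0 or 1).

P ∧ P = 1/2 ∧ 1/2 = 1/2
Q → Q = 1/2 → 1/2 = 1
(P ∧ P) ∧ (Q → Q) = 1/2 ∧ 1 = 1/2
R ∧ R = 1/2 ∧ 1/2 = 1/2
((P ∧ P) ∧ (Q → Q)) ∧ (R ∧ R) = 1/2 ∧ 1/2 = 1/2
~R = ~1/2 = 1/2
~R → Q = 1/2 → 1/2 = 1
~(~R → Q) = ~1 = 0
(((P ∧ P) ∧ (Q → Q)) ∧ (R ∧ R)) ↔ ~(~R → Q) = 1/2 ↔ 0 = 1/2
~((((P ∧ P) ∧ (Q → Q)) ∧ (R ∧ R)) ↔ ~(~R → Q)) = ~1/2 = 1/2
R → P = 1/2 → 1/2 = 1
Q ↔ P = 1/2 ↔ 1/2 = 1
R ↔ (Q ↔ P) = 1/2 ↔ 1 = 1/2
~(R ↔ (Q ↔ P)) = ~1/2 = 1/2
(R → P) ∧ ~(R ↔ (Q ↔ P)) = 1 ∧ 1/2 = 1/2
R ∧ P = 1/2 ∧ 1/2 = 1/2
P ↔ (R ∧ P) = 1/2 ↔ 1/2 = 1
~(P ↔ (R ∧ P)) = ~1 = 0
~~(P ↔ (R ∧ P)) = ~0 = 1
((R → P) ∧ ~(R ↔ (Q ↔ P))) ↔ ~~(P ↔ (R ∧ P)) = 1/2 ↔ 1 = 1/2
~((((P ∧ P) ∧ (Q → Q)) ∧ (R ∧ R)) ↔ ~(~R → Q)) ∧ (((R → P) ∧ ~(R ↔ (Q ↔ P))) ↔ ~~(P ↔ (R ∧ P))) = 1/2 ∧ 1/2 = 1/2

1/2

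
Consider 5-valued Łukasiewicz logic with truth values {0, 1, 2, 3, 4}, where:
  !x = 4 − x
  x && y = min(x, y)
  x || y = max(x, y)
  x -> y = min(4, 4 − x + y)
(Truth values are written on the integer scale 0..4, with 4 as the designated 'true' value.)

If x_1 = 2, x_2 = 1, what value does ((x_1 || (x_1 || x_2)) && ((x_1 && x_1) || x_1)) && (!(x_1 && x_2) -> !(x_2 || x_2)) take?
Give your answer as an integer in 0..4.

x_1 || x_2 = 2 || 1 = 2
x_1 || (x_1 || x_2) = 2 || 2 = 2
x_1 && x_1 = 2 && 2 = 2
(x_1 && x_1) || x_1 = 2 || 2 = 2
(x_1 || (x_1 || x_2)) && ((x_1 && x_1) || x_1) = 2 && 2 = 2
x_1 && x_2 = 2 && 1 = 1
!(x_1 && x_2) = !1 = 3
x_2 || x_2 = 1 || 1 = 1
!(x_2 || x_2) = !1 = 3
!(x_1 && x_2) -> !(x_2 || x_2) = 3 -> 3 = 4
((x_1 || (x_1 || x_2)) && ((x_1 && x_1) || x_1)) && (!(x_1 && x_2) -> !(x_2 || x_2)) = 2 && 4 = 2

2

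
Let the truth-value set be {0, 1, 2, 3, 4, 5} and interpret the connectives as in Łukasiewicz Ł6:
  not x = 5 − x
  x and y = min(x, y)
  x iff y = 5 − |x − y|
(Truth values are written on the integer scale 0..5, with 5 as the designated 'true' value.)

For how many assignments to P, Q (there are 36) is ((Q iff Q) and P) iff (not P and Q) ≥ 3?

18

value 5: 3 assignments (counts)
value 4: 11 assignments (counts)
value 3: 4 assignments (counts)
value 2: 9 assignments
value 1: 2 assignments
value 0: 7 assignments
So 18 of the 36 assignments meet the threshold.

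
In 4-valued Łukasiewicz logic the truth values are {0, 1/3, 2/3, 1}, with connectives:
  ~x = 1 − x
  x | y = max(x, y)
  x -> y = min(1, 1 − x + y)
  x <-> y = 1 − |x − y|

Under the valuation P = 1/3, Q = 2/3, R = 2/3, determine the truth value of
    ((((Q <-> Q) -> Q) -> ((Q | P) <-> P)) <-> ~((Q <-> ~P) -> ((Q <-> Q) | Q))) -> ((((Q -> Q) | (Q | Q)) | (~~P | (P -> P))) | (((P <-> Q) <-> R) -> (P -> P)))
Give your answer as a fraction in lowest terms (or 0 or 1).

1

Q <-> Q = 2/3 <-> 2/3 = 1
(Q <-> Q) -> Q = 1 -> 2/3 = 2/3
Q | P = 2/3 | 1/3 = 2/3
(Q | P) <-> P = 2/3 <-> 1/3 = 2/3
((Q <-> Q) -> Q) -> ((Q | P) <-> P) = 2/3 -> 2/3 = 1
~P = ~1/3 = 2/3
Q <-> ~P = 2/3 <-> 2/3 = 1
Q <-> Q = 2/3 <-> 2/3 = 1
(Q <-> Q) | Q = 1 | 2/3 = 1
(Q <-> ~P) -> ((Q <-> Q) | Q) = 1 -> 1 = 1
~((Q <-> ~P) -> ((Q <-> Q) | Q)) = ~1 = 0
(((Q <-> Q) -> Q) -> ((Q | P) <-> P)) <-> ~((Q <-> ~P) -> ((Q <-> Q) | Q)) = 1 <-> 0 = 0
Q -> Q = 2/3 -> 2/3 = 1
Q | Q = 2/3 | 2/3 = 2/3
(Q -> Q) | (Q | Q) = 1 | 2/3 = 1
~P = ~1/3 = 2/3
~~P = ~2/3 = 1/3
P -> P = 1/3 -> 1/3 = 1
~~P | (P -> P) = 1/3 | 1 = 1
((Q -> Q) | (Q | Q)) | (~~P | (P -> P)) = 1 | 1 = 1
P <-> Q = 1/3 <-> 2/3 = 2/3
(P <-> Q) <-> R = 2/3 <-> 2/3 = 1
P -> P = 1/3 -> 1/3 = 1
((P <-> Q) <-> R) -> (P -> P) = 1 -> 1 = 1
(((Q -> Q) | (Q | Q)) | (~~P | (P -> P))) | (((P <-> Q) <-> R) -> (P -> P)) = 1 | 1 = 1
((((Q <-> Q) -> Q) -> ((Q | P) <-> P)) <-> ~((Q <-> ~P) -> ((Q <-> Q) | Q))) -> ((((Q -> Q) | (Q | Q)) | (~~P | (P -> P))) | (((P <-> Q) <-> R) -> (P -> P))) = 0 -> 1 = 1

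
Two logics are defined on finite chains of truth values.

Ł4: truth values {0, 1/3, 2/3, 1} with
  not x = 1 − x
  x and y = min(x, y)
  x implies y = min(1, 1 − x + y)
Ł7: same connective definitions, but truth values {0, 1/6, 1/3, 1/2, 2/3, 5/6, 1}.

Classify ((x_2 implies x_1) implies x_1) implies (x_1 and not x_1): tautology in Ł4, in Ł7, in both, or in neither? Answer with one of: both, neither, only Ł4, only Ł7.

In Ł4: at x_1 = 0, x_2 = 1/3 the value is 2/3 — not a tautology.
In Ł7: at x_1 = 0, x_2 = 1/6 the value is 5/6 — not a tautology.

neither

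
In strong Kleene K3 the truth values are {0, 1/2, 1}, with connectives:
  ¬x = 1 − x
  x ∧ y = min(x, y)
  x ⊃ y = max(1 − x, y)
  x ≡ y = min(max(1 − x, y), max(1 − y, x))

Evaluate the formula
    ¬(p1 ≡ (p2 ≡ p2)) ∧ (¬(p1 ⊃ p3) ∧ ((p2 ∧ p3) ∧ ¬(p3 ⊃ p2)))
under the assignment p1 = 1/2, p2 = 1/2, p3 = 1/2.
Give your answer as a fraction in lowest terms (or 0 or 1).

1/2

p2 ≡ p2 = 1/2 ≡ 1/2 = 1/2
p1 ≡ (p2 ≡ p2) = 1/2 ≡ 1/2 = 1/2
¬(p1 ≡ (p2 ≡ p2)) = ¬1/2 = 1/2
p1 ⊃ p3 = 1/2 ⊃ 1/2 = 1/2
¬(p1 ⊃ p3) = ¬1/2 = 1/2
p2 ∧ p3 = 1/2 ∧ 1/2 = 1/2
p3 ⊃ p2 = 1/2 ⊃ 1/2 = 1/2
¬(p3 ⊃ p2) = ¬1/2 = 1/2
(p2 ∧ p3) ∧ ¬(p3 ⊃ p2) = 1/2 ∧ 1/2 = 1/2
¬(p1 ⊃ p3) ∧ ((p2 ∧ p3) ∧ ¬(p3 ⊃ p2)) = 1/2 ∧ 1/2 = 1/2
¬(p1 ≡ (p2 ≡ p2)) ∧ (¬(p1 ⊃ p3) ∧ ((p2 ∧ p3) ∧ ¬(p3 ⊃ p2))) = 1/2 ∧ 1/2 = 1/2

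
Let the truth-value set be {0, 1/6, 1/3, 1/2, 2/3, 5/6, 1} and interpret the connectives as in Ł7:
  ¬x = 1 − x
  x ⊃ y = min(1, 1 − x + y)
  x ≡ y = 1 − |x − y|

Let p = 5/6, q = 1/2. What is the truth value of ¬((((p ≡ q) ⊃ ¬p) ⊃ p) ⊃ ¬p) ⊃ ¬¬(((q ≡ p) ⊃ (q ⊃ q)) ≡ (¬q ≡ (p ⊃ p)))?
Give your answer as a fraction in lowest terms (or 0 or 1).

2/3

p ≡ q = 5/6 ≡ 1/2 = 2/3
¬p = ¬5/6 = 1/6
(p ≡ q) ⊃ ¬p = 2/3 ⊃ 1/6 = 1/2
((p ≡ q) ⊃ ¬p) ⊃ p = 1/2 ⊃ 5/6 = 1
¬p = ¬5/6 = 1/6
(((p ≡ q) ⊃ ¬p) ⊃ p) ⊃ ¬p = 1 ⊃ 1/6 = 1/6
¬((((p ≡ q) ⊃ ¬p) ⊃ p) ⊃ ¬p) = ¬1/6 = 5/6
q ≡ p = 1/2 ≡ 5/6 = 2/3
q ⊃ q = 1/2 ⊃ 1/2 = 1
(q ≡ p) ⊃ (q ⊃ q) = 2/3 ⊃ 1 = 1
¬q = ¬1/2 = 1/2
p ⊃ p = 5/6 ⊃ 5/6 = 1
¬q ≡ (p ⊃ p) = 1/2 ≡ 1 = 1/2
((q ≡ p) ⊃ (q ⊃ q)) ≡ (¬q ≡ (p ⊃ p)) = 1 ≡ 1/2 = 1/2
¬(((q ≡ p) ⊃ (q ⊃ q)) ≡ (¬q ≡ (p ⊃ p))) = ¬1/2 = 1/2
¬¬(((q ≡ p) ⊃ (q ⊃ q)) ≡ (¬q ≡ (p ⊃ p))) = ¬1/2 = 1/2
¬((((p ≡ q) ⊃ ¬p) ⊃ p) ⊃ ¬p) ⊃ ¬¬(((q ≡ p) ⊃ (q ⊃ q)) ≡ (¬q ≡ (p ⊃ p))) = 5/6 ⊃ 1/2 = 2/3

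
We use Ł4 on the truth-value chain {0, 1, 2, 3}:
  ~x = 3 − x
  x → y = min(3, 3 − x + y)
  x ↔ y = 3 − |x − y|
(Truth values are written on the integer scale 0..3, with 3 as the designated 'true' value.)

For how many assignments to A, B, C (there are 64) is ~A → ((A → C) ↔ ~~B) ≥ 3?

43

value 3: 43 assignments (counts)
value 2: 10 assignments
value 1: 7 assignments
value 0: 4 assignments
So 43 of the 64 assignments meet the threshold.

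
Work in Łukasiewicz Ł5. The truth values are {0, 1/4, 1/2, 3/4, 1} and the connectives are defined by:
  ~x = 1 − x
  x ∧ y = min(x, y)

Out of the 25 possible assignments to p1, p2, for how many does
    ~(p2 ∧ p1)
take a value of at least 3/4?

16

value 1: 9 assignments (counts)
value 3/4: 7 assignments (counts)
value 1/2: 5 assignments
value 1/4: 3 assignments
value 0: 1 assignment
So 16 of the 25 assignments meet the threshold.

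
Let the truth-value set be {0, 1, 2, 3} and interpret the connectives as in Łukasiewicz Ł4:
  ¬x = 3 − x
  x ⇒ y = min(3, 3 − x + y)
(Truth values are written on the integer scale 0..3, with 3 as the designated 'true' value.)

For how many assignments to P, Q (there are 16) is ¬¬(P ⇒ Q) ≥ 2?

13

P = 0, Q = 0 ↦ 3  ≥
P = 0, Q = 1 ↦ 3  ≥
P = 0, Q = 2 ↦ 3  ≥
P = 0, Q = 3 ↦ 3  ≥
P = 1, Q = 0 ↦ 2  ≥
P = 1, Q = 1 ↦ 3  ≥
P = 1, Q = 2 ↦ 3  ≥
P = 1, Q = 3 ↦ 3  ≥
P = 2, Q = 0 ↦ 1  <
P = 2, Q = 1 ↦ 2  ≥
P = 2, Q = 2 ↦ 3  ≥
P = 2, Q = 3 ↦ 3  ≥
P = 3, Q = 0 ↦ 0  <
P = 3, Q = 1 ↦ 1  <
P = 3, Q = 2 ↦ 2  ≥
P = 3, Q = 3 ↦ 3  ≥
So 13 of the 16 assignments meet the threshold.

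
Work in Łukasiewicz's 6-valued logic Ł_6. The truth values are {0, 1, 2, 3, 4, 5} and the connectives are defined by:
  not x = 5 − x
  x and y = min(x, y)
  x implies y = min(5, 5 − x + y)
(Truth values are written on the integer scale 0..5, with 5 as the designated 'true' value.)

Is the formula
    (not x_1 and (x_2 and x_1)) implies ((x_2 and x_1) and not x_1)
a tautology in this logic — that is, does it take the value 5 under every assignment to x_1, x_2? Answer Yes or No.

At x_1 = 5, x_2 = 4, for instance:
not x_1 = not 5 = 0
x_2 and x_1 = 4 and 5 = 4
not x_1 and (x_2 and x_1) = 0 and 4 = 0
(x_2 and x_1) and not x_1 = 4 and 0 = 0
(not x_1 and (x_2 and x_1)) implies ((x_2 and x_1) and not x_1) = 0 implies 0 = 5
and checking the remaining 35 assignments likewise gives ≥ 5 in every case.

Yes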